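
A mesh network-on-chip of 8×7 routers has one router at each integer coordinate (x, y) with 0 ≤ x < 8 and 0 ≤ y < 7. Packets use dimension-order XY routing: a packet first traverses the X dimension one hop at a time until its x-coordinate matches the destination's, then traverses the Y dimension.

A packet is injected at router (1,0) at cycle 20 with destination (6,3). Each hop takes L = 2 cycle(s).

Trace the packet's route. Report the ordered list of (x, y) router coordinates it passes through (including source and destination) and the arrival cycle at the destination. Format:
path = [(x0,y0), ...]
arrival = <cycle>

path = [(1,0), (2,0), (3,0), (4,0), (5,0), (6,0), (6,1), (6,2), (6,3)]
arrival = 36

t=20: at (1,0)
t=22: at (2,0) after E
t=24: at (3,0) after E
t=26: at (4,0) after E
t=28: at (5,0) after E
t=30: at (6,0) after E
t=32: at (6,1) after N
t=34: at (6,2) after N
t=36: at (6,3) after N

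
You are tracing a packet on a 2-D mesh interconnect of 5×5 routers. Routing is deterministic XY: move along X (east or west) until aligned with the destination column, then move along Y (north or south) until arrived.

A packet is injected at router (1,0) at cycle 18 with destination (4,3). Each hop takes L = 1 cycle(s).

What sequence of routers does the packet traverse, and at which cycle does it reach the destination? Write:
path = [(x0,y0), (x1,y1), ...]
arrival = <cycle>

path = [(1,0), (2,0), (3,0), (4,0), (4,1), (4,2), (4,3)]
arrival = 24

t=18: at (1,0)
t=19: at (2,0) after E
t=20: at (3,0) after E
t=21: at (4,0) after E
t=22: at (4,1) after N
t=23: at (4,2) after N
t=24: at (4,3) after N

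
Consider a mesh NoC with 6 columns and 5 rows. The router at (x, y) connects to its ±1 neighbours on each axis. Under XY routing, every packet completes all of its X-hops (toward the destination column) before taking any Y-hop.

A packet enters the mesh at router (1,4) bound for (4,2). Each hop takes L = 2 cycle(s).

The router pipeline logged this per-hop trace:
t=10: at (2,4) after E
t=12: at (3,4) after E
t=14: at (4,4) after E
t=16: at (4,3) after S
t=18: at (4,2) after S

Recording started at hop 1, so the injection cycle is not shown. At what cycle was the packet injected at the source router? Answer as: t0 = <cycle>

t0 = 8

cyc[1] = 10 and cyc[k] = t0 + k·L for every k.
t0 = cyc[1] − L = 10 − 2 = 8.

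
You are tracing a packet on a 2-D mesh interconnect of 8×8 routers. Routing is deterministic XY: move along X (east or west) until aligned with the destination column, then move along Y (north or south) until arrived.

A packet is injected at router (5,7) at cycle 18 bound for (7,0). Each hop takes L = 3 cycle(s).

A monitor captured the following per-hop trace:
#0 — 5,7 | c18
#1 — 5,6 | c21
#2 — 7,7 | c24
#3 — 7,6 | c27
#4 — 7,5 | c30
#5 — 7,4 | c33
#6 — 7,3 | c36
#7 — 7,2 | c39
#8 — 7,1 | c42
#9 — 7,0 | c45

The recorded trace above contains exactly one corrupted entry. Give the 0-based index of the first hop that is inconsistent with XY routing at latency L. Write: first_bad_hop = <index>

check 1→ d=(0,-1) cyc+3: BAD: Y-move but x=5≠7

first_bad_hop = 1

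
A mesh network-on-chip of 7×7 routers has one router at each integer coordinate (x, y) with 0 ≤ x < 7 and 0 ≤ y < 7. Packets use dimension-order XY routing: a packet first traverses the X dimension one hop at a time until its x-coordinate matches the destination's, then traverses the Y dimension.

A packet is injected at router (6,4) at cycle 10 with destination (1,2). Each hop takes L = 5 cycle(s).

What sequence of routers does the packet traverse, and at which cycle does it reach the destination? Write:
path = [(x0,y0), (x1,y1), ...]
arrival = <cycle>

path = [(6,4), (5,4), (4,4), (3,4), (2,4), (1,4), (1,3), (1,2)]
arrival = 45

t=10: at (6,4)
t=15: at (5,4) after W
t=20: at (4,4) after W
t=25: at (3,4) after W
t=30: at (2,4) after W
t=35: at (1,4) after W
t=40: at (1,3) after S
t=45: at (1,2) after S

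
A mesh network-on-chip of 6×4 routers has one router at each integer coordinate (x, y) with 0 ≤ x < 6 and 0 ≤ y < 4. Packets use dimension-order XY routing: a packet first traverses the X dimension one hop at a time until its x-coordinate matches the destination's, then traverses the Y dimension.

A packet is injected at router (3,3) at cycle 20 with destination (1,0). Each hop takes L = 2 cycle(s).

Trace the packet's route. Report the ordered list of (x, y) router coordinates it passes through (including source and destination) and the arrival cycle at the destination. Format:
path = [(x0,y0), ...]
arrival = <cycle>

path = [(3,3), (2,3), (1,3), (1,2), (1,1), (1,0)]
arrival = 30

hop 0: (3,3) @ cyc 20
hop 1: (2,3) @ cyc 22  [W]
hop 2: (1,3) @ cyc 24  [W]
hop 3: (1,2) @ cyc 26  [S]
hop 4: (1,1) @ cyc 28  [S]
hop 5: (1,0) @ cyc 30  [S]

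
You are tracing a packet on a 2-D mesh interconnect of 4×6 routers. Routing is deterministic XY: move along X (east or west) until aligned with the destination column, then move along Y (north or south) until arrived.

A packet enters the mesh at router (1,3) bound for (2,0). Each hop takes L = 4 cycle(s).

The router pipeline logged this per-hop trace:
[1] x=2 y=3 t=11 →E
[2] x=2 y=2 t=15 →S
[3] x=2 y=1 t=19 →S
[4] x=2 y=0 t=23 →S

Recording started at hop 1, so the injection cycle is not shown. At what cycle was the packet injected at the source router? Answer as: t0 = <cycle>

At hop 1 the cycle is 11; in general cyc_k = t0 + kL.
So t0 = 11 − 1·4 = 7.

t0 = 7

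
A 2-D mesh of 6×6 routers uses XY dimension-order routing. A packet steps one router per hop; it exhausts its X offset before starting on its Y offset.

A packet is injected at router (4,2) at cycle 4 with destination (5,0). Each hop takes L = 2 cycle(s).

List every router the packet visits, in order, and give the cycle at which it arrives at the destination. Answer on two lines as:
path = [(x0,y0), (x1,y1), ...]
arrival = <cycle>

path = [(4,2), (5,2), (5,1), (5,0)]
arrival = 10

src (4,2)  cyc=4
E→(5,2)  cyc=6
S→(5,1)  cyc=8
S→(5,0)  cyc=10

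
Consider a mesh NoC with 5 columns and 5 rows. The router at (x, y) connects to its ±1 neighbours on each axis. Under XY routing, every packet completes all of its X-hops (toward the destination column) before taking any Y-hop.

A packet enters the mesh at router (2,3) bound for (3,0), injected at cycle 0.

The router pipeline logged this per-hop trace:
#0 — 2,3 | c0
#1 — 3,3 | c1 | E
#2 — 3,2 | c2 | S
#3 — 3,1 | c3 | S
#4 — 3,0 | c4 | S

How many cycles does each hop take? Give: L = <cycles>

Between hops 0 and 1 the cycle counter advances 1 − 0 = 1.
Each hop adds L, hence L = 1.

L = 1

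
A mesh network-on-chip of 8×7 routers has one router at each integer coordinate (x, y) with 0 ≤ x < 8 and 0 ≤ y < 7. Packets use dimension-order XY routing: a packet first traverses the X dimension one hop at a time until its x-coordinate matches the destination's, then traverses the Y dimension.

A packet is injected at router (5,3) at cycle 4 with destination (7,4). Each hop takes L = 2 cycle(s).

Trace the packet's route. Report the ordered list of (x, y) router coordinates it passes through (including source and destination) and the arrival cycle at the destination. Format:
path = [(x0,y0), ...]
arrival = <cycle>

[0] x=5 y=3 t=4
[1] x=6 y=3 t=6 →E
[2] x=7 y=3 t=8 →E
[3] x=7 y=4 t=10 →N

path = [(5,3), (6,3), (7,3), (7,4)]
arrival = 10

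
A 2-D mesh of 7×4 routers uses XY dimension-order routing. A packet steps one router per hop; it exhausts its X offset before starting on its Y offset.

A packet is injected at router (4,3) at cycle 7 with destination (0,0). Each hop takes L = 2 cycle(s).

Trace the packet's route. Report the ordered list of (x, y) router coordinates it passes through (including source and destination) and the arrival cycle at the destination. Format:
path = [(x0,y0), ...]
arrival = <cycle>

hop 0: (4,3) @ cyc 7
hop 1: (3,3) @ cyc 9  [W]
hop 2: (2,3) @ cyc 11  [W]
hop 3: (1,3) @ cyc 13  [W]
hop 4: (0,3) @ cyc 15  [W]
hop 5: (0,2) @ cyc 17  [S]
hop 6: (0,1) @ cyc 19  [S]
hop 7: (0,0) @ cyc 21  [S]

path = [(4,3), (3,3), (2,3), (1,3), (0,3), (0,2), (0,1), (0,0)]
arrival = 21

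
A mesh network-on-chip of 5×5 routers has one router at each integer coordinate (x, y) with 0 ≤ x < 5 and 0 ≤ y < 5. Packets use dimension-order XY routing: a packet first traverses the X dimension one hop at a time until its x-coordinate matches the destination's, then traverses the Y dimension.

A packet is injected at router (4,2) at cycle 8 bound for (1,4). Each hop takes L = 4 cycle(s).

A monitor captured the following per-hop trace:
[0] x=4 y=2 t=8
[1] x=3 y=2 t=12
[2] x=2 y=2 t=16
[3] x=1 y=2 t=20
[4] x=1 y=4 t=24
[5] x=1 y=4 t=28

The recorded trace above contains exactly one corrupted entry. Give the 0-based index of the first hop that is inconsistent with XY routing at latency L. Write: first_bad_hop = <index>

first_bad_hop = 4

check 1→ d=(-1,0) cyc+4: ok
check 2→ d=(-1,0) cyc+4: ok
check 3→ d=(-1,0) cyc+4: ok
check 4→ d=(0,2) cyc+4: BAD: non-unit step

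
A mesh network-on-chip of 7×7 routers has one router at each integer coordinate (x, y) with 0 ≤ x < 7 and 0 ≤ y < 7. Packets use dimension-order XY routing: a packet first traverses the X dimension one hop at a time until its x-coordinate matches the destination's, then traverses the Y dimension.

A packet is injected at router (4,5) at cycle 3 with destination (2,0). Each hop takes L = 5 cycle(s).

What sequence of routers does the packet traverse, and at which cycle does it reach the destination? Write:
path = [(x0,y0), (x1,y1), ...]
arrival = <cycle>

path = [(4,5), (3,5), (2,5), (2,4), (2,3), (2,2), (2,1), (2,0)]
arrival = 38

[0] x=4 y=5 t=3
[1] x=3 y=5 t=8 →W
[2] x=2 y=5 t=13 →W
[3] x=2 y=4 t=18 →S
[4] x=2 y=3 t=23 →S
[5] x=2 y=2 t=28 →S
[6] x=2 y=1 t=33 →S
[7] x=2 y=0 t=38 →S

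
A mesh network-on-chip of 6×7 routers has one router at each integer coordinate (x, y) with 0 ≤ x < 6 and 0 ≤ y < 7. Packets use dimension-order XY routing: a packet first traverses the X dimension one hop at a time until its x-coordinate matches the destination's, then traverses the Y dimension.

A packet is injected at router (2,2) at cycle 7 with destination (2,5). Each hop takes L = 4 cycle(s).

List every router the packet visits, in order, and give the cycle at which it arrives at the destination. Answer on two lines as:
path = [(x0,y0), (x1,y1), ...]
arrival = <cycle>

path = [(2,2), (2,3), (2,4), (2,5)]
arrival = 19

[0] x=2 y=2 t=7
[1] x=2 y=3 t=11 →N
[2] x=2 y=4 t=15 →N
[3] x=2 y=5 t=19 →N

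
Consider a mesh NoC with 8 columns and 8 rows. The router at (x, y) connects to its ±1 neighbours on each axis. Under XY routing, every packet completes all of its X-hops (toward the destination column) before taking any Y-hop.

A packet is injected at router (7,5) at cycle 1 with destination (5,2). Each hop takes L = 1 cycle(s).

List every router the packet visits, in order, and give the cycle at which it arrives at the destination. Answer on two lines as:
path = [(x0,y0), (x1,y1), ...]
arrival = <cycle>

path = [(7,5), (6,5), (5,5), (5,4), (5,3), (5,2)]
arrival = 6

  0. router=(7,5) cycle=1 (inject)
  1. router=(6,5) cycle=2 dir=W
  2. router=(5,5) cycle=3 dir=W
  3. router=(5,4) cycle=4 dir=S
  4. router=(5,3) cycle=5 dir=S
  5. router=(5,2) cycle=6 dir=S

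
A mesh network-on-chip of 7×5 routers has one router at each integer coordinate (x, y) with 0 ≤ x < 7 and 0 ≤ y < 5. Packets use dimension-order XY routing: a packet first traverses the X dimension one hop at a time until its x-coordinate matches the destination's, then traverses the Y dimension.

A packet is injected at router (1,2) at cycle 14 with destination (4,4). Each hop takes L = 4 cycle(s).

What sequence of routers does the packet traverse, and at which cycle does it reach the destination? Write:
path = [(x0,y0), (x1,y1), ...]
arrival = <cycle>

t=14: at (1,2)
t=18: at (2,2) after E
t=22: at (3,2) after E
t=26: at (4,2) after E
t=30: at (4,3) after N
t=34: at (4,4) after N

path = [(1,2), (2,2), (3,2), (4,2), (4,3), (4,4)]
arrival = 34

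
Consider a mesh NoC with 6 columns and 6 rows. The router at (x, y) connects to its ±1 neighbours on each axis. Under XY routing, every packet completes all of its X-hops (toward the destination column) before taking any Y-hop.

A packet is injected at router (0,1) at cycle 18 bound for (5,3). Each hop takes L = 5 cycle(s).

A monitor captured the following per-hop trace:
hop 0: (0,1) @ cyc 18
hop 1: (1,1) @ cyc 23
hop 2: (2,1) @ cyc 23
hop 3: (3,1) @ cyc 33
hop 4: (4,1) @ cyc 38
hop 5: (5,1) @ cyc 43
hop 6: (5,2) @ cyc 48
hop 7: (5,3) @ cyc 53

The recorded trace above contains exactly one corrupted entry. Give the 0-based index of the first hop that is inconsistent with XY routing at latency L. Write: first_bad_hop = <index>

first_bad_hop = 2

check 1→ d=(1,0) cyc+5: ok
check 2→ d=(1,0) cyc+0: BAD: Δcyc=0≠L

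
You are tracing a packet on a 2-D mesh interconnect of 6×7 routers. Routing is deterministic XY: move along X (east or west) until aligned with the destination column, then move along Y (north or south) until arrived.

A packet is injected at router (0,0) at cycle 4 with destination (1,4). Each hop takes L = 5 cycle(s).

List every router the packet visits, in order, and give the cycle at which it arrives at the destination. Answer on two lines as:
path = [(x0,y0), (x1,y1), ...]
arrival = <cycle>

path = [(0,0), (1,0), (1,1), (1,2), (1,3), (1,4)]
arrival = 29

[0] x=0 y=0 t=4
[1] x=1 y=0 t=9 →E
[2] x=1 y=1 t=14 →N
[3] x=1 y=2 t=19 →N
[4] x=1 y=3 t=24 →N
[5] x=1 y=4 t=29 →N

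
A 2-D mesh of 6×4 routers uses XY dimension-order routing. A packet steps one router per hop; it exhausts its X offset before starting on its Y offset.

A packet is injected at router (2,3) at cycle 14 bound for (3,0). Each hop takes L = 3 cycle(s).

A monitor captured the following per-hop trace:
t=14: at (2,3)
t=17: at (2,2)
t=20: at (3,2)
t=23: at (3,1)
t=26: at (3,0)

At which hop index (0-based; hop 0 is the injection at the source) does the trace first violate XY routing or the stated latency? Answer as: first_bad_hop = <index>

first_bad_hop = 1

check 1→ d=(0,-1) cyc+3: BAD: Y-move but x=2≠3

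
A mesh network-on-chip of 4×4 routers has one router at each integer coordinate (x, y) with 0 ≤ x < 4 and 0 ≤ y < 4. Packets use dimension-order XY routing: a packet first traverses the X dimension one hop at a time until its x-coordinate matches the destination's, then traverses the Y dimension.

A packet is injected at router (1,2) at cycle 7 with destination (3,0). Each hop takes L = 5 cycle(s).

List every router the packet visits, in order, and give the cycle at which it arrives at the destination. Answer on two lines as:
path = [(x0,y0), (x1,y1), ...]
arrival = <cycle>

t=7: at (1,2)
t=12: at (2,2) after E
t=17: at (3,2) after E
t=22: at (3,1) after S
t=27: at (3,0) after S

path = [(1,2), (2,2), (3,2), (3,1), (3,0)]
arrival = 27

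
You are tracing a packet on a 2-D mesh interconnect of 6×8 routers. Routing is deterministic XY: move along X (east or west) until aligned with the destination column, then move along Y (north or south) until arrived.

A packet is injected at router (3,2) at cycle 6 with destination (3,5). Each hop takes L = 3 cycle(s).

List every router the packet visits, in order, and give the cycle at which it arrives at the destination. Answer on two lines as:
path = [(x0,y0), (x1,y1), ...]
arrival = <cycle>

t=6: at (3,2)
t=9: at (3,3) after N
t=12: at (3,4) after N
t=15: at (3,5) after N

path = [(3,2), (3,3), (3,4), (3,5)]
arrival = 15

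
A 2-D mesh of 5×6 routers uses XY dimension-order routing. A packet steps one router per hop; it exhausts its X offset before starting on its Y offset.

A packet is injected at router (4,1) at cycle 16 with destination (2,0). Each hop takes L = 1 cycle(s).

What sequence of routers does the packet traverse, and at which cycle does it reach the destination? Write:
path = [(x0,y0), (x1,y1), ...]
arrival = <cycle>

path = [(4,1), (3,1), (2,1), (2,0)]
arrival = 19

  0. router=(4,1) cycle=16 (inject)
  1. router=(3,1) cycle=17 dir=W
  2. router=(2,1) cycle=18 dir=W
  3. router=(2,0) cycle=19 dir=S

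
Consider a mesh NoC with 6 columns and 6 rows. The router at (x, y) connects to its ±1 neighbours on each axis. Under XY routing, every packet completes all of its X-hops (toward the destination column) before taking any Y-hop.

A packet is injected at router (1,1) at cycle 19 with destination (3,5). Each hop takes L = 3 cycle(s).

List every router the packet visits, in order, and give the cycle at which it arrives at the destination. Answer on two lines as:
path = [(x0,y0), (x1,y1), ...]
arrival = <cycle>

path = [(1,1), (2,1), (3,1), (3,2), (3,3), (3,4), (3,5)]
arrival = 37

t=19: at (1,1)
t=22: at (2,1) after E
t=25: at (3,1) after E
t=28: at (3,2) after N
t=31: at (3,3) after N
t=34: at (3,4) after N
t=37: at (3,5) after N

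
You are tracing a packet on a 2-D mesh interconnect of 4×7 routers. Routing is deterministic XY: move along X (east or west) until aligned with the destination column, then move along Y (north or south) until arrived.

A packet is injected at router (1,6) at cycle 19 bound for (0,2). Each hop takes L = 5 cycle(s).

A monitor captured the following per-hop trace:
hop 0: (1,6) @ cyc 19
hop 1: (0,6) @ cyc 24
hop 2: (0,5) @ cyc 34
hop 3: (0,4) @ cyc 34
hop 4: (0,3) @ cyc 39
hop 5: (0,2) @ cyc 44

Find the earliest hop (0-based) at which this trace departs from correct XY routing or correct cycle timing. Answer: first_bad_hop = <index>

first_bad_hop = 2

[1] (-1,+0) / 5c ⇒ ok
[2] (+0,-1) / 10c ⇒ BAD: Δcyc=10≠L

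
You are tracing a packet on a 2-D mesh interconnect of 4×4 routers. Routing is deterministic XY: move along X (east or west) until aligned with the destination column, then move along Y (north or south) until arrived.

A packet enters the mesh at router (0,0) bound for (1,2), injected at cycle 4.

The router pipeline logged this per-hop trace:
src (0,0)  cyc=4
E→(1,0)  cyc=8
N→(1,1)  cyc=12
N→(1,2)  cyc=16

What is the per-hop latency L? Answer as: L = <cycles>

cyc[1] − cyc[0] = 8 − 4 = 4.
Per-hop latency L = Δcyc = 4.

L = 4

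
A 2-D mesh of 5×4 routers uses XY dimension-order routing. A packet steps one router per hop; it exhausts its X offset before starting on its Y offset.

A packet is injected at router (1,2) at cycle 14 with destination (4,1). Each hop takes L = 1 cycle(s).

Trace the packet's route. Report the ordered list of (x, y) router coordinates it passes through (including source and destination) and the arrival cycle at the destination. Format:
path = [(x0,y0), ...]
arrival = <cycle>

hop 0: (1,2) @ cyc 14
hop 1: (2,2) @ cyc 15  [E]
hop 2: (3,2) @ cyc 16  [E]
hop 3: (4,2) @ cyc 17  [E]
hop 4: (4,1) @ cyc 18  [S]

path = [(1,2), (2,2), (3,2), (4,2), (4,1)]
arrival = 18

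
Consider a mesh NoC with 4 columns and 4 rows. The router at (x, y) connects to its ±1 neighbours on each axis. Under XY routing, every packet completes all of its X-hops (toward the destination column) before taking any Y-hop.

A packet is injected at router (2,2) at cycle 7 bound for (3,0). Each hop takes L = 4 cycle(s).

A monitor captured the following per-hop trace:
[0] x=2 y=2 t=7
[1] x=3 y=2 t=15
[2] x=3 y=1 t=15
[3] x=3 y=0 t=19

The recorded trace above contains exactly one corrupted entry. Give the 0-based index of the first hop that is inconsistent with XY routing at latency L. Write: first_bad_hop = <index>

first_bad_hop = 1

  1: Δx=+1 Δy=+0 Δt=8 [BAD: Δcyc=8≠L]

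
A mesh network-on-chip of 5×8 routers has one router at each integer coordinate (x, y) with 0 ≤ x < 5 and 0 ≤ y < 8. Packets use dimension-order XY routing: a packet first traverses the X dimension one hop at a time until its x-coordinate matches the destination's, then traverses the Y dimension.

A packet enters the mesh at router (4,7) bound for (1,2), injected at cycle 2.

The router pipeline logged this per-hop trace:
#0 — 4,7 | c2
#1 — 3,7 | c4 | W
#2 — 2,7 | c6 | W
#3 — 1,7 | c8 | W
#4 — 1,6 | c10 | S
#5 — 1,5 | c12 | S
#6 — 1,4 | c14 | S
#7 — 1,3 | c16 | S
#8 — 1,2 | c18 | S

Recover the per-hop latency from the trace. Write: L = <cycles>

L = 2

Between hops 0 and 1 the cycle counter advances 4 − 2 = 2.
Per-hop latency L = Δcyc = 2.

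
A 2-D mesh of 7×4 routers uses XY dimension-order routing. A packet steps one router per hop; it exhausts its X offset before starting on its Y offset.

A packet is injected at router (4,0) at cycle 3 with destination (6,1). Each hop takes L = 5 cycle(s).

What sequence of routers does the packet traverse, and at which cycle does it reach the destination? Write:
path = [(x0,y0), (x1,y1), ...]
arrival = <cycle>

path = [(4,0), (5,0), (6,0), (6,1)]
arrival = 18

t=3: at (4,0)
t=8: at (5,0) after E
t=13: at (6,0) after E
t=18: at (6,1) after N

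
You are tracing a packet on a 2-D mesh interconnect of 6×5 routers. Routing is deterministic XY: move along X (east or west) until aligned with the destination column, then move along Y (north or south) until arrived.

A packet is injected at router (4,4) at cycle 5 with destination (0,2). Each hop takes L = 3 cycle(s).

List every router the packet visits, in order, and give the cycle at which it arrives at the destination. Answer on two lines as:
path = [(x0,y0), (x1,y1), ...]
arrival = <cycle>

[0] x=4 y=4 t=5
[1] x=3 y=4 t=8 →W
[2] x=2 y=4 t=11 →W
[3] x=1 y=4 t=14 →W
[4] x=0 y=4 t=17 →W
[5] x=0 y=3 t=20 →S
[6] x=0 y=2 t=23 →S

path = [(4,4), (3,4), (2,4), (1,4), (0,4), (0,3), (0,2)]
arrival = 23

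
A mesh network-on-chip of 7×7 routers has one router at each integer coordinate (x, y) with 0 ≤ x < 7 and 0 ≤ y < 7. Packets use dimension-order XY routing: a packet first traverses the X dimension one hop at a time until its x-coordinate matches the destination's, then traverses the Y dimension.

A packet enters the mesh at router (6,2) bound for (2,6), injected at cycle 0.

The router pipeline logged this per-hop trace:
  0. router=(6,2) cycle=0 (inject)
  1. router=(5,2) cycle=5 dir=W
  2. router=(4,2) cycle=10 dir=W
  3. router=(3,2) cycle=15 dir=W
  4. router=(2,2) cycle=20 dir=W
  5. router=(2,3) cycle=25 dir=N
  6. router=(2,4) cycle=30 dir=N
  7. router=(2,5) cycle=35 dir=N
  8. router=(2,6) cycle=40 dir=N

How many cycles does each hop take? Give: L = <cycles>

L = 5

From hop 0 (0) to hop 1 (5): +5 cycles.
One hop costs L cycles, so L = 5.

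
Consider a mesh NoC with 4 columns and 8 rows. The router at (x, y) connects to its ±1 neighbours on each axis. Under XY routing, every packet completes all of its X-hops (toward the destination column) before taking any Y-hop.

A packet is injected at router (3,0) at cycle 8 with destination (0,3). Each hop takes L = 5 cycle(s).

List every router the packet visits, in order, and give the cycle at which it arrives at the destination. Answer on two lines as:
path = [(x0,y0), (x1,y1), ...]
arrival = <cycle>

#0 — 3,0 | c8
#1 — 2,0 | c13 | W
#2 — 1,0 | c18 | W
#3 — 0,0 | c23 | W
#4 — 0,1 | c28 | N
#5 — 0,2 | c33 | N
#6 — 0,3 | c38 | N

path = [(3,0), (2,0), (1,0), (0,0), (0,1), (0,2), (0,3)]
arrival = 38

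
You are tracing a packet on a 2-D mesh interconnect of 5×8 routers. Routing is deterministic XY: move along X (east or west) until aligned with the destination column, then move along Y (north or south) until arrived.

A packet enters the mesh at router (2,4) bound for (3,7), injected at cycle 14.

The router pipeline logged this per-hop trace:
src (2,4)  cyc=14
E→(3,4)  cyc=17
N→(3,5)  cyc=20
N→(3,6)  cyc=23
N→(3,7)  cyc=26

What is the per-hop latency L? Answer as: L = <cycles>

Δcyc across hop 0→1: 17 − 14 = 3.
Per-hop latency L = Δcyc = 3.

L = 3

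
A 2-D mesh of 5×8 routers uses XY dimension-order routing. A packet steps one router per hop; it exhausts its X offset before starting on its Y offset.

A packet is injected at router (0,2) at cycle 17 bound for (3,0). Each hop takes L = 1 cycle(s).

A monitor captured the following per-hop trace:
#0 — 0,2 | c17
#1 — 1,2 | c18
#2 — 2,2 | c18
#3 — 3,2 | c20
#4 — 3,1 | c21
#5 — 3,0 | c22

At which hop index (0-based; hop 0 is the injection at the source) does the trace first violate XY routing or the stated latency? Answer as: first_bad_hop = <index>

first_bad_hop = 2

check 1→ d=(1,0) cyc+1: ok
check 2→ d=(1,0) cyc+0: BAD: Δcyc=0≠L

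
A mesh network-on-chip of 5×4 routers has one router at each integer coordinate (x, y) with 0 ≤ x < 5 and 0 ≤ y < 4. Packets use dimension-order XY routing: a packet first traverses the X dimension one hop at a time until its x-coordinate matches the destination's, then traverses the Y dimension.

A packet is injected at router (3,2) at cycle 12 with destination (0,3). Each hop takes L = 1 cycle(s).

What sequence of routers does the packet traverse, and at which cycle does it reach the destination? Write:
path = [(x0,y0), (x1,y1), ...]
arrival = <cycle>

path = [(3,2), (2,2), (1,2), (0,2), (0,3)]
arrival = 16

src (3,2)  cyc=12
W→(2,2)  cyc=13
W→(1,2)  cyc=14
W→(0,2)  cyc=15
N→(0,3)  cyc=16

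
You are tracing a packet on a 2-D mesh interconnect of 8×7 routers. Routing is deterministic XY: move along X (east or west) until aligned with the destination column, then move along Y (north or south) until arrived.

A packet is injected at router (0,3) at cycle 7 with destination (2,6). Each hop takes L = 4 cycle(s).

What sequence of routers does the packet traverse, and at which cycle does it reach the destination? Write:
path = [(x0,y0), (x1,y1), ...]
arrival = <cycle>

  0. router=(0,3) cycle=7 (inject)
  1. router=(1,3) cycle=11 dir=E
  2. router=(2,3) cycle=15 dir=E
  3. router=(2,4) cycle=19 dir=N
  4. router=(2,5) cycle=23 dir=N
  5. router=(2,6) cycle=27 dir=N

path = [(0,3), (1,3), (2,3), (2,4), (2,5), (2,6)]
arrival = 27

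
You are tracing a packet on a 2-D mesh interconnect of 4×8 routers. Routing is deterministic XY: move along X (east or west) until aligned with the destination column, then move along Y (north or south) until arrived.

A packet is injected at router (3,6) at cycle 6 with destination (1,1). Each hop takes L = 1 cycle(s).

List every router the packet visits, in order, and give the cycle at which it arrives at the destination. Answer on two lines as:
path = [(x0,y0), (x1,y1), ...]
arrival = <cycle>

path = [(3,6), (2,6), (1,6), (1,5), (1,4), (1,3), (1,2), (1,1)]
arrival = 13

  0. router=(3,6) cycle=6 (inject)
  1. router=(2,6) cycle=7 dir=W
  2. router=(1,6) cycle=8 dir=W
  3. router=(1,5) cycle=9 dir=S
  4. router=(1,4) cycle=10 dir=S
  5. router=(1,3) cycle=11 dir=S
  6. router=(1,2) cycle=12 dir=S
  7. router=(1,1) cycle=13 dir=S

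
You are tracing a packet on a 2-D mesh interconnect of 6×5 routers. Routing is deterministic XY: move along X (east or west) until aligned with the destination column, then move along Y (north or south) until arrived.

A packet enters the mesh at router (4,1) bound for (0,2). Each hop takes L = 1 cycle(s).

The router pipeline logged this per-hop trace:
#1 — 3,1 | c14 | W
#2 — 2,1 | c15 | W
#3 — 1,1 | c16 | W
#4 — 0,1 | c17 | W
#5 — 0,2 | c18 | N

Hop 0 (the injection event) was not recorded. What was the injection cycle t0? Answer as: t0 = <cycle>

The first recorded entry is hop 1 at cycle 14.
Subtract one hop: t0 = 14 − 1 = 13.

t0 = 13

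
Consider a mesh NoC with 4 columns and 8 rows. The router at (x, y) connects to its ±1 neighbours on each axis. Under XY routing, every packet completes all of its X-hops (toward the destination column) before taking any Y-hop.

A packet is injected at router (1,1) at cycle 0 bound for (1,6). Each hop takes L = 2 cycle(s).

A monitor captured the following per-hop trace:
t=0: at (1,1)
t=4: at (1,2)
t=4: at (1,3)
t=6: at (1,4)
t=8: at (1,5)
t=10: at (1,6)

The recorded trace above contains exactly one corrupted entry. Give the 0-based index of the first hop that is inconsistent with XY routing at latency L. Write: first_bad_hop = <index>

first_bad_hop = 1

hop 1: step (+0,+1), +4 cyc — BAD: Δcyc=4≠L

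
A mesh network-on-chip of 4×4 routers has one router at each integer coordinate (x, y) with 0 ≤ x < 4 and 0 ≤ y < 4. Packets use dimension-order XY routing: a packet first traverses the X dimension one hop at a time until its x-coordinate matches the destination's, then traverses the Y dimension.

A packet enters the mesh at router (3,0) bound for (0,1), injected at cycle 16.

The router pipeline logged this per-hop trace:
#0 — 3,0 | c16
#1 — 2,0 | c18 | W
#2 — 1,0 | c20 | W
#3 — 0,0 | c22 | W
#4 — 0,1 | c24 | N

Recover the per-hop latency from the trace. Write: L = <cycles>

cyc[1] − cyc[0] = 18 − 16 = 2.
Each hop adds L, hence L = 2.

L = 2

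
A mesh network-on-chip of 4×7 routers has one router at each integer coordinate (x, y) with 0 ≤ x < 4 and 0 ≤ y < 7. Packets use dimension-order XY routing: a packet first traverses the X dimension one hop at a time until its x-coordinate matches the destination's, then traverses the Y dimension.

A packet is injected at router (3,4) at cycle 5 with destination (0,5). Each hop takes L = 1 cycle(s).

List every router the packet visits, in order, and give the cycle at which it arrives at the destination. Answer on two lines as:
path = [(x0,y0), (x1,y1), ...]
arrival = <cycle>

path = [(3,4), (2,4), (1,4), (0,4), (0,5)]
arrival = 9

src (3,4)  cyc=5
W→(2,4)  cyc=6
W→(1,4)  cyc=7
W→(0,4)  cyc=8
N→(0,5)  cyc=9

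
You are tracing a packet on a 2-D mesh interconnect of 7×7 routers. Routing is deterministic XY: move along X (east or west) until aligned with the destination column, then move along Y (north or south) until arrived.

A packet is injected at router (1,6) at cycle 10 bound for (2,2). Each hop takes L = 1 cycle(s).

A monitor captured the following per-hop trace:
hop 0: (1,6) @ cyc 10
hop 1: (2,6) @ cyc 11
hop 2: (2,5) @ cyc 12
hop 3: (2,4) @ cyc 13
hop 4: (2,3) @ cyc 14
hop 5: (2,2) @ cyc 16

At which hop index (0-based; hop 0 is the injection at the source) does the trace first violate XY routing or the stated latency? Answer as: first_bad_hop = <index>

first_bad_hop = 5

[1] (+1,+0) / 1c ⇒ ok
[2] (+0,-1) / 1c ⇒ ok
[3] (+0,-1) / 1c ⇒ ok
[4] (+0,-1) / 1c ⇒ ok
[5] (+0,-1) / 2c ⇒ BAD: Δcyc=2≠L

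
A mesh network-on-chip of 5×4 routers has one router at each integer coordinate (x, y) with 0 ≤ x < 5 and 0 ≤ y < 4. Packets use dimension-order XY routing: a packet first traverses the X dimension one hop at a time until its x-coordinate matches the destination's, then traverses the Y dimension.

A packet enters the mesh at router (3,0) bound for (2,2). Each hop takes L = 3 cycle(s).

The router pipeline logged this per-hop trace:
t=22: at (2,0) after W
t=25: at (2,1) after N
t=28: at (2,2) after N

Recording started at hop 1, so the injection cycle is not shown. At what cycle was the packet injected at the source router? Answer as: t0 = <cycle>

Hop 1 reached at cycle 22; hop k is at t0 + k·L.
So t0 = 22 − 1·3 = 19.

t0 = 19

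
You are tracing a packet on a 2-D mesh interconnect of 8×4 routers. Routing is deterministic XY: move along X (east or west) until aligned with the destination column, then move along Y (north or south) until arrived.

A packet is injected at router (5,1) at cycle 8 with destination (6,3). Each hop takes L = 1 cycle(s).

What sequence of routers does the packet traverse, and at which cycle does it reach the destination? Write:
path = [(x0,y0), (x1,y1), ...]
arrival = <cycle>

#0 — 5,1 | c8
#1 — 6,1 | c9 | E
#2 — 6,2 | c10 | N
#3 — 6,3 | c11 | N

path = [(5,1), (6,1), (6,2), (6,3)]
arrival = 11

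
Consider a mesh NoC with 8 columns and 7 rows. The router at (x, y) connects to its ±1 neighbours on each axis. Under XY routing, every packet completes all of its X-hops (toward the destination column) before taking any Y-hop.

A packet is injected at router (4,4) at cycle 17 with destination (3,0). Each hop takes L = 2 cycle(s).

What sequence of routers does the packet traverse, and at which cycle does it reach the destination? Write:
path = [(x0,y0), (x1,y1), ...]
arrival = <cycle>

path = [(4,4), (3,4), (3,3), (3,2), (3,1), (3,0)]
arrival = 27

  0. router=(4,4) cycle=17 (inject)
  1. router=(3,4) cycle=19 dir=W
  2. router=(3,3) cycle=21 dir=S
  3. router=(3,2) cycle=23 dir=S
  4. router=(3,1) cycle=25 dir=S
  5. router=(3,0) cycle=27 dir=S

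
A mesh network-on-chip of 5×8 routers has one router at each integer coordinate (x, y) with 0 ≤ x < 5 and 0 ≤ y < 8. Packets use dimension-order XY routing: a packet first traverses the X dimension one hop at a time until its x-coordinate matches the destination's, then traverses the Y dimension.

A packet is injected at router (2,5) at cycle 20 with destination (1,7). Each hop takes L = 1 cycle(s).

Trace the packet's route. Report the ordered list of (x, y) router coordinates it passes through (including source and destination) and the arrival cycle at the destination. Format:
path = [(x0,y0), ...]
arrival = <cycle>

[0] x=2 y=5 t=20
[1] x=1 y=5 t=21 →W
[2] x=1 y=6 t=22 →N
[3] x=1 y=7 t=23 →N

path = [(2,5), (1,5), (1,6), (1,7)]
arrival = 23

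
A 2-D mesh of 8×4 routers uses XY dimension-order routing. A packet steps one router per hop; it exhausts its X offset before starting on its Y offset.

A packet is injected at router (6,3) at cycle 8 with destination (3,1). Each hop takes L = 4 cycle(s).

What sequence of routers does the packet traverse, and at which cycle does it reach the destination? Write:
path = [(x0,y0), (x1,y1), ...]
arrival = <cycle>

hop 0: (6,3) @ cyc 8
hop 1: (5,3) @ cyc 12  [W]
hop 2: (4,3) @ cyc 16  [W]
hop 3: (3,3) @ cyc 20  [W]
hop 4: (3,2) @ cyc 24  [S]
hop 5: (3,1) @ cyc 28  [S]

path = [(6,3), (5,3), (4,3), (3,3), (3,2), (3,1)]
arrival = 28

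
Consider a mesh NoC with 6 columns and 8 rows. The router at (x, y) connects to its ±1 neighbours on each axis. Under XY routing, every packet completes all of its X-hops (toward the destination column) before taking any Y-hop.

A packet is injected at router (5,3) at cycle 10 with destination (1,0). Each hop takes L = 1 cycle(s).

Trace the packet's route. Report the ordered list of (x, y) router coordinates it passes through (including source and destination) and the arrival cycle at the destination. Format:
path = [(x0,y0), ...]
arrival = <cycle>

path = [(5,3), (4,3), (3,3), (2,3), (1,3), (1,2), (1,1), (1,0)]
arrival = 17

hop 0: (5,3) @ cyc 10
hop 1: (4,3) @ cyc 11  [W]
hop 2: (3,3) @ cyc 12  [W]
hop 3: (2,3) @ cyc 13  [W]
hop 4: (1,3) @ cyc 14  [W]
hop 5: (1,2) @ cyc 15  [S]
hop 6: (1,1) @ cyc 16  [S]
hop 7: (1,0) @ cyc 17  [S]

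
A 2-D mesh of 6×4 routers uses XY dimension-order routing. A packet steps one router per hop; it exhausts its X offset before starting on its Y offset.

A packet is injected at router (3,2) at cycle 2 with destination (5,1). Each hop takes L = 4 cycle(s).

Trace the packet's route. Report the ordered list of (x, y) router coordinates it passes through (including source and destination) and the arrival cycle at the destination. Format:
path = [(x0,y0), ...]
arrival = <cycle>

path = [(3,2), (4,2), (5,2), (5,1)]
arrival = 14

#0 — 3,2 | c2
#1 — 4,2 | c6 | E
#2 — 5,2 | c10 | E
#3 — 5,1 | c14 | S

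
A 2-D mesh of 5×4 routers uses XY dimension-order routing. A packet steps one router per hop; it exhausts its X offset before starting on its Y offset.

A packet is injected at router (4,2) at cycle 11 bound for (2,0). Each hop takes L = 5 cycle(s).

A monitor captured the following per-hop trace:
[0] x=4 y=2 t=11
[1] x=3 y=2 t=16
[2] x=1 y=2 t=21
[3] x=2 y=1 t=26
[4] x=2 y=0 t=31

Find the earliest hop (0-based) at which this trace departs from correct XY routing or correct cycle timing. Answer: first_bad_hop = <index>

first_bad_hop = 2

check 1→ d=(-1,0) cyc+5: ok
check 2→ d=(-2,0) cyc+5: BAD: non-unit step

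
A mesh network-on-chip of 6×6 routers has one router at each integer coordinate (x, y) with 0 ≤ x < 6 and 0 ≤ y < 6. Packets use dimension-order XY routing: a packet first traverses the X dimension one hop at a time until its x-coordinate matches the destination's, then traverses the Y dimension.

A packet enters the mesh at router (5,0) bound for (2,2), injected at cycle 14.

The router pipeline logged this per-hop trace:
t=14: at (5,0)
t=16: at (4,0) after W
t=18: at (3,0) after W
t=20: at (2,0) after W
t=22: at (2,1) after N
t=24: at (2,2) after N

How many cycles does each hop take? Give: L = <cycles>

Between hops 0 and 1 the cycle counter advances 16 − 14 = 2.
Per-hop latency L = Δcyc = 2.

L = 2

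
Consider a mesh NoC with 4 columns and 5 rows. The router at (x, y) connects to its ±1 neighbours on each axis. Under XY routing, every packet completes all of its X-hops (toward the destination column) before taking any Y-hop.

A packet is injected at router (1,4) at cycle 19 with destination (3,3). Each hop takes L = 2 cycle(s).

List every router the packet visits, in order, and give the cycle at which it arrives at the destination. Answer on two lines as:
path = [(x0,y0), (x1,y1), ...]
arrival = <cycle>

hop 0: (1,4) @ cyc 19
hop 1: (2,4) @ cyc 21  [E]
hop 2: (3,4) @ cyc 23  [E]
hop 3: (3,3) @ cyc 25  [S]

path = [(1,4), (2,4), (3,4), (3,3)]
arrival = 25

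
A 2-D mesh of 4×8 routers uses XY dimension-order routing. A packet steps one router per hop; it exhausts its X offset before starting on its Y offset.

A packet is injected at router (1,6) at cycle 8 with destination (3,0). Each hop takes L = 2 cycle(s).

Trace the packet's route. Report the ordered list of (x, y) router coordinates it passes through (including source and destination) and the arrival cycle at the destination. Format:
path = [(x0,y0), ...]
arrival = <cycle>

src (1,6)  cyc=8
E→(2,6)  cyc=10
E→(3,6)  cyc=12
S→(3,5)  cyc=14
S→(3,4)  cyc=16
S→(3,3)  cyc=18
S→(3,2)  cyc=20
S→(3,1)  cyc=22
S→(3,0)  cyc=24

path = [(1,6), (2,6), (3,6), (3,5), (3,4), (3,3), (3,2), (3,1), (3,0)]
arrival = 24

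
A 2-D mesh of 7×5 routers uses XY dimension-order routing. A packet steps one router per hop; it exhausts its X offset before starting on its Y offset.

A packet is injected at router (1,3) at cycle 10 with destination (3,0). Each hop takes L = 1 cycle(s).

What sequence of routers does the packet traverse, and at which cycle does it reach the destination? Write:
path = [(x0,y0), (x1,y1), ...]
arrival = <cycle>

path = [(1,3), (2,3), (3,3), (3,2), (3,1), (3,0)]
arrival = 15

  0. router=(1,3) cycle=10 (inject)
  1. router=(2,3) cycle=11 dir=E
  2. router=(3,3) cycle=12 dir=E
  3. router=(3,2) cycle=13 dir=S
  4. router=(3,1) cycle=14 dir=S
  5. router=(3,0) cycle=15 dir=S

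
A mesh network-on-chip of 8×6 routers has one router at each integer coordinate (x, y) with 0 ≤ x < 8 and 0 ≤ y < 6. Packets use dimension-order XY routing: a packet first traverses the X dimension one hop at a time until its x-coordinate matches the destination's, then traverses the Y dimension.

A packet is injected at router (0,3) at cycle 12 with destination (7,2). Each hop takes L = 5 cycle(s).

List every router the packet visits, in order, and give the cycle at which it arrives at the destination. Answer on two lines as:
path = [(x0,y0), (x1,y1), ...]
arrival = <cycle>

  0. router=(0,3) cycle=12 (inject)
  1. router=(1,3) cycle=17 dir=E
  2. router=(2,3) cycle=22 dir=E
  3. router=(3,3) cycle=27 dir=E
  4. router=(4,3) cycle=32 dir=E
  5. router=(5,3) cycle=37 dir=E
  6. router=(6,3) cycle=42 dir=E
  7. router=(7,3) cycle=47 dir=E
  8. router=(7,2) cycle=52 dir=S

path = [(0,3), (1,3), (2,3), (3,3), (4,3), (5,3), (6,3), (7,3), (7,2)]
arrival = 52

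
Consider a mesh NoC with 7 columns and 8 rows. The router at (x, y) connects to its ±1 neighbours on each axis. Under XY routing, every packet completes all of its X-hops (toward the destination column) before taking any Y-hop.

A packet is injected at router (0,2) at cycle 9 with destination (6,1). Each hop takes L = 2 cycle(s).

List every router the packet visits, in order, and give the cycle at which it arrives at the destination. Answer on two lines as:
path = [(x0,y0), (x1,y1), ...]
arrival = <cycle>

path = [(0,2), (1,2), (2,2), (3,2), (4,2), (5,2), (6,2), (6,1)]
arrival = 23

src (0,2)  cyc=9
E→(1,2)  cyc=11
E→(2,2)  cyc=13
E→(3,2)  cyc=15
E→(4,2)  cyc=17
E→(5,2)  cyc=19
E→(6,2)  cyc=21
S→(6,1)  cyc=23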